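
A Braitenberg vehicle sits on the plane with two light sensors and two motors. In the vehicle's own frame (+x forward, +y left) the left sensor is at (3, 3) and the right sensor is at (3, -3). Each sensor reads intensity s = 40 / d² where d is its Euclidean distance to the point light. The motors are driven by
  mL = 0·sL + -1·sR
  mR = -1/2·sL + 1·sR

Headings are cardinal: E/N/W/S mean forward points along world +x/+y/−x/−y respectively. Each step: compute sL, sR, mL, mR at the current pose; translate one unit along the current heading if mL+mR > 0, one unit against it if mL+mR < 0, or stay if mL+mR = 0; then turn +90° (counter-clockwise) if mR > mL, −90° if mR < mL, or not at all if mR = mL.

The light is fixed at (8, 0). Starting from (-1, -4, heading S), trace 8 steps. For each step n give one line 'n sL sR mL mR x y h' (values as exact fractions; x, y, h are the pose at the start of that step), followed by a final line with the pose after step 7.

n=0: pose=(-1,-4,S); sL=8/17, sR=40/193; mL=-40/193, mR=-92/3281; mL+mR=-4/17 → advance -1; mR−mL=588/3281 → turn +1·90°
n=1: pose=(-1,-3,E); sL=10/9, sR=5/9; mL=-5/9, mR=0; mL+mR=-5/9 → advance -1; mR−mL=5/9 → turn +1·90°
n=2: pose=(-2,-3,N); sL=40/169, sR=40/49; mL=-40/49, mR=5780/8281; mL+mR=-20/169 → advance -1; mR−mL=12540/8281 → turn +1·90°
n=3: pose=(-2,-4,W); sL=20/109, sR=4/17; mL=-4/17, mR=266/1853; mL+mR=-10/109 → advance -1; mR−mL=702/1853 → turn +1·90°
n=4: pose=(-1,-4,S); sL=8/17, sR=40/193; mL=-40/193, mR=-92/3281; mL+mR=-4/17 → advance -1; mR−mL=588/3281 → turn +1·90°
n=5: pose=(-1,-3,E); sL=10/9, sR=5/9; mL=-5/9, mR=0; mL+mR=-5/9 → advance -1; mR−mL=5/9 → turn +1·90°
n=6: pose=(-2,-3,N); sL=40/169, sR=40/49; mL=-40/49, mR=5780/8281; mL+mR=-20/169 → advance -1; mR−mL=12540/8281 → turn +1·90°
n=7: pose=(-2,-4,W); sL=20/109, sR=4/17; mL=-4/17, mR=266/1853; mL+mR=-10/109 → advance -1; mR−mL=702/1853 → turn +1·90°

0 8/17 40/193 -40/193 -92/3281 -1 -4 S
1 10/9 5/9 -5/9 0 -1 -3 E
2 40/169 40/49 -40/49 5780/8281 -2 -3 N
3 20/109 4/17 -4/17 266/1853 -2 -4 W
4 8/17 40/193 -40/193 -92/3281 -1 -4 S
5 10/9 5/9 -5/9 0 -1 -3 E
6 40/169 40/49 -40/49 5780/8281 -2 -3 N
7 20/109 4/17 -4/17 266/1853 -2 -4 W
final -1 -4 S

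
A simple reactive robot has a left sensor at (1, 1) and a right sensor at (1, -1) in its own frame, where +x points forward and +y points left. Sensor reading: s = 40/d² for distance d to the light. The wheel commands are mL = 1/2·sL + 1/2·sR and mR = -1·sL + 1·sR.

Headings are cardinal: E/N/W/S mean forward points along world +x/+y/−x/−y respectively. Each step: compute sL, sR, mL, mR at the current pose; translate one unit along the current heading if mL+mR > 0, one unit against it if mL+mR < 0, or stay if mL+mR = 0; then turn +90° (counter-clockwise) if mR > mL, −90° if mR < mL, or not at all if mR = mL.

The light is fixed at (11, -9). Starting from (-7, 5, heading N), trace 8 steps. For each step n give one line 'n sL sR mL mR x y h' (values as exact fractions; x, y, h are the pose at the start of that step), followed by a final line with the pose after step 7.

n=0: pose=(-7,5,N); sL=20/293, sR=20/257; mL=5500/75301, mR=720/75301; mL+mR=6220/75301 → advance +1; mR−mL=-4780/75301 → turn -1·90°
n=1: pose=(-7,6,E); sL=8/109, sR=8/97; mL=824/10573, mR=96/10573; mL+mR=920/10573 → advance +1; mR−mL=-728/10573 → turn -1·90°
n=2: pose=(-6,6,S); sL=10/113, sR=1/13; mL=243/2938, mR=-17/1469; mL+mR=209/2938 → advance +1; mR−mL=-277/2938 → turn -1·90°
n=3: pose=(-6,5,W); sL=40/493, sR=40/549; mL=20840/270657, mR=-2240/270657; mL+mR=6200/90219 → advance +1; mR−mL=-23080/270657 → turn -1·90°
n=4: pose=(-7,5,N); sL=20/293, sR=20/257; mL=5500/75301, mR=720/75301; mL+mR=6220/75301 → advance +1; mR−mL=-4780/75301 → turn -1·90°
n=5: pose=(-7,6,E); sL=8/109, sR=8/97; mL=824/10573, mR=96/10573; mL+mR=920/10573 → advance +1; mR−mL=-728/10573 → turn -1·90°
n=6: pose=(-6,6,S); sL=10/113, sR=1/13; mL=243/2938, mR=-17/1469; mL+mR=209/2938 → advance +1; mR−mL=-277/2938 → turn -1·90°
n=7: pose=(-6,5,W); sL=40/493, sR=40/549; mL=20840/270657, mR=-2240/270657; mL+mR=6200/90219 → advance +1; mR−mL=-23080/270657 → turn -1·90°

0 20/293 20/257 5500/75301 720/75301 -7 5 N
1 8/109 8/97 824/10573 96/10573 -7 6 E
2 10/113 1/13 243/2938 -17/1469 -6 6 S
3 40/493 40/549 20840/270657 -2240/270657 -6 5 W
4 20/293 20/257 5500/75301 720/75301 -7 5 N
5 8/109 8/97 824/10573 96/10573 -7 6 E
6 10/113 1/13 243/2938 -17/1469 -6 6 S
7 40/493 40/549 20840/270657 -2240/270657 -6 5 W
final -7 5 N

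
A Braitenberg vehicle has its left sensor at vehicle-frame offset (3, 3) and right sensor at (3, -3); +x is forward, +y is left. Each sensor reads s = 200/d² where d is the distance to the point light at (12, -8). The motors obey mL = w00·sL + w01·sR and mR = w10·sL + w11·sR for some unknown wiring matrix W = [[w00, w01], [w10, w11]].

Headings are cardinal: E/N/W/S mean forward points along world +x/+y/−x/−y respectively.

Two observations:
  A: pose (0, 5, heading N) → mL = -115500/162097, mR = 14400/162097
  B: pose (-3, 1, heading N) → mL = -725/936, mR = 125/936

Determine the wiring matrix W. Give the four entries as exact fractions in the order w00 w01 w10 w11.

obs A: pose=(0,5,N) → sL=200/481, sR=200/337, mL=-115500/162097, mR=14400/162097
obs B: pose=(-3,1,N) → sL=50/117, sR=25/36, mL=-725/936, mR=125/936
sensor matrix S = [[200/481, 200/337], [50/117, 25/36]]; det S = 51250/1458873
solve [mL_A; mL_B] = S·[w00; w01] and [mR_A; mR_B] = S·[w10; w11]:
  w00 = -1, w01 = -1/2, w10 = -1/2, w11 = 1/2

-1 -1/2 -1/2 1/2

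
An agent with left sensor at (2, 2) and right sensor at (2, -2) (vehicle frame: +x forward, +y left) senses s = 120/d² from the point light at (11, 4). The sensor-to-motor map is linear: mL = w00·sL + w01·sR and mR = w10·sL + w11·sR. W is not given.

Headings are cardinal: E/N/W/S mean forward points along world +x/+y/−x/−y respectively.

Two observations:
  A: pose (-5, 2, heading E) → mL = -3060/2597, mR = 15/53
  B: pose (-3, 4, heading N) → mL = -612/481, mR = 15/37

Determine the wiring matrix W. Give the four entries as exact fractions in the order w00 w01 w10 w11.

-1 -1 0 1/2

obs A: pose=(-5,2,E) → sL=30/49, sR=30/53, mL=-3060/2597, mR=15/53
obs B: pose=(-3,4,N) → sL=6/13, sR=30/37, mL=-612/481, mR=15/37
sensor matrix S = [[30/49, 30/53], [6/13, 30/37]]; det S = 293760/1249157
solve [mL_A; mL_B] = S·[w00; w01] and [mR_A; mR_B] = S·[w10; w11]:
  w00 = -1, w01 = -1, w10 = 0, w11 = 1/2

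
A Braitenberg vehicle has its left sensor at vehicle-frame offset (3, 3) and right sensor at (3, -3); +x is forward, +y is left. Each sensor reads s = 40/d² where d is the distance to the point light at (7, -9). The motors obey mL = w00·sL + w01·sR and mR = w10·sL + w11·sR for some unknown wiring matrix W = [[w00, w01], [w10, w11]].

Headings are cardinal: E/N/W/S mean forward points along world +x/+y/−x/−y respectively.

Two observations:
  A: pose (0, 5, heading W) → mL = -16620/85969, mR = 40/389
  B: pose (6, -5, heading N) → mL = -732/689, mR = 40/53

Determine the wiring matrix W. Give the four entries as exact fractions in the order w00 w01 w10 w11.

-1/2 -1 0 1

obs A: pose=(0,5,W) → sL=40/221, sR=40/389, mL=-16620/85969, mR=40/389
obs B: pose=(6,-5,N) → sL=8/13, sR=40/53, mL=-732/689, mR=40/53
sensor matrix S = [[40/221, 40/389], [8/13, 40/53]]; det S = 334080/4556357
solve [mL_A; mL_B] = S·[w00; w01] and [mR_A; mR_B] = S·[w10; w11]:
  w00 = -1/2, w01 = -1, w10 = 0, w11 = 1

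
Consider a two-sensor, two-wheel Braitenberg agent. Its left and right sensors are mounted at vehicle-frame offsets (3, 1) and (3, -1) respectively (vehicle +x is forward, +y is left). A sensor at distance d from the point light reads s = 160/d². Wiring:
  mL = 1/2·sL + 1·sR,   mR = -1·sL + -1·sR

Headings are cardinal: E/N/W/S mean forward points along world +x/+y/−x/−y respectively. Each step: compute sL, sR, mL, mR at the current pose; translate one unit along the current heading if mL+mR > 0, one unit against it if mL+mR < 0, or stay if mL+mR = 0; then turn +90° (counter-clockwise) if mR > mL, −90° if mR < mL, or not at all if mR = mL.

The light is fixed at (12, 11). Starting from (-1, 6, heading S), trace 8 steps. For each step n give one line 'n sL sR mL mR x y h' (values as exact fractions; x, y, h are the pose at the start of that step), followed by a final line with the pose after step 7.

0 10/13 8/13 1 -18/13 -1 6 S
1 160/281 32/53 13232/14893 -17472/14893 -1 7 W
2 16/17 80/61 1848/1037 -2336/1037 0 7 N
3 160/97 160/117 24880/11349 -34240/11349 0 6 E
4 10/13 8/13 1 -18/13 -1 6 S
5 160/281 32/53 13232/14893 -17472/14893 -1 7 W
6 16/17 80/61 1848/1037 -2336/1037 0 7 N
7 160/97 160/117 24880/11349 -34240/11349 0 6 E
final -1 6 S

n=0: pose=(-1,6,S); sL=10/13, sR=8/13; mL=1, mR=-18/13; mL+mR=-5/13 → advance -1; mR−mL=-31/13 → turn -1·90°
n=1: pose=(-1,7,W); sL=160/281, sR=32/53; mL=13232/14893, mR=-17472/14893; mL+mR=-80/281 → advance -1; mR−mL=-30704/14893 → turn -1·90°
n=2: pose=(0,7,N); sL=16/17, sR=80/61; mL=1848/1037, mR=-2336/1037; mL+mR=-8/17 → advance -1; mR−mL=-4184/1037 → turn -1·90°
n=3: pose=(0,6,E); sL=160/97, sR=160/117; mL=24880/11349, mR=-34240/11349; mL+mR=-80/97 → advance -1; mR−mL=-59120/11349 → turn -1·90°
n=4: pose=(-1,6,S); sL=10/13, sR=8/13; mL=1, mR=-18/13; mL+mR=-5/13 → advance -1; mR−mL=-31/13 → turn -1·90°
n=5: pose=(-1,7,W); sL=160/281, sR=32/53; mL=13232/14893, mR=-17472/14893; mL+mR=-80/281 → advance -1; mR−mL=-30704/14893 → turn -1·90°
n=6: pose=(0,7,N); sL=16/17, sR=80/61; mL=1848/1037, mR=-2336/1037; mL+mR=-8/17 → advance -1; mR−mL=-4184/1037 → turn -1·90°
n=7: pose=(0,6,E); sL=160/97, sR=160/117; mL=24880/11349, mR=-34240/11349; mL+mR=-80/97 → advance -1; mR−mL=-59120/11349 → turn -1·90°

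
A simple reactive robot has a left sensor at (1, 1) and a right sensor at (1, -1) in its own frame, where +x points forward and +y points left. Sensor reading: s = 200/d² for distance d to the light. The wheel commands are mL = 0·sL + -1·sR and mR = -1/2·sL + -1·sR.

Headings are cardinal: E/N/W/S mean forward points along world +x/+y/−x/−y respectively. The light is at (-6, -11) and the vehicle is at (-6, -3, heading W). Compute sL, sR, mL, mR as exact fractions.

4 100/41 -100/41 -182/41

left sensor world pos  = (-7, -4); dL² = 50
right sensor world pos = (-7, -2); dR² = 82
sL = 200/50 = 4
sR = 200/82 = 100/41
mL = 0·sL + -1·sR = -100/41
mR = -1/2·sL + -1·sR = -182/41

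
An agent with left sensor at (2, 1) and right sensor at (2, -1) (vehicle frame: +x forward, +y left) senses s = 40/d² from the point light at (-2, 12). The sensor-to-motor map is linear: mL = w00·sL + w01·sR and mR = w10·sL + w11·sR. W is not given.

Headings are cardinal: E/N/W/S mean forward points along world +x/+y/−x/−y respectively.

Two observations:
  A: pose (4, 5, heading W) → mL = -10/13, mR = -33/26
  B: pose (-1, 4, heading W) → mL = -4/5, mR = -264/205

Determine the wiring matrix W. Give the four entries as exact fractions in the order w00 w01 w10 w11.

obs A: pose=(4,5,W) → sL=1/2, sR=10/13, mL=-10/13, mR=-33/26
obs B: pose=(-1,4,W) → sL=20/41, sR=4/5, mL=-4/5, mR=-264/205
sensor matrix S = [[1/2, 10/13], [20/41, 4/5]]; det S = 66/2665
solve [mL_A; mL_B] = S·[w00; w01] and [mR_A; mR_B] = S·[w10; w11]:
  w00 = 0, w01 = -1, w10 = -1, w11 = -1

0 -1 -1 -1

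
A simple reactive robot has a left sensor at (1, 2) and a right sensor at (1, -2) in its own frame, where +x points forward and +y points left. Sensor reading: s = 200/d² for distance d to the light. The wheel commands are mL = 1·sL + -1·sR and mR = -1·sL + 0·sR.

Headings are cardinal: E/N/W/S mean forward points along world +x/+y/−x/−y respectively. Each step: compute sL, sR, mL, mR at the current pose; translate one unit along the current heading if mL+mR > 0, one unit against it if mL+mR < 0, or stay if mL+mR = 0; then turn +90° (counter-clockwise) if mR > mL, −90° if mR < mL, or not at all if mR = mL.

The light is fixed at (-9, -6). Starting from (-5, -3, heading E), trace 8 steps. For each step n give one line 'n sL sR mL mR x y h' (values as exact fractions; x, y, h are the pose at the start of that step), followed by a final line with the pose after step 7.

0 4 100/13 -48/13 -4 -5 -3 E
1 200/29 40 -960/29 -200/29 -6 -3 S
2 50/13 10 -80/13 -50/13 -6 -2 E
3 8 200/41 128/41 -8 -7 -2 N
4 100/17 20 -240/17 -100/17 -7 -3 E
5 200/17 8 64/17 -200/17 -8 -3 N
6 10 50 -40 -10 -8 -4 E
7 200/13 200/13 0 -200/13 -9 -4 N
final -9 -5 E

n=0: pose=(-5,-3,E); sL=4, sR=100/13; mL=-48/13, mR=-4; mL+mR=-100/13 → advance -1; mR−mL=-4/13 → turn -1·90°
n=1: pose=(-6,-3,S); sL=200/29, sR=40; mL=-960/29, mR=-200/29; mL+mR=-40 → advance -1; mR−mL=760/29 → turn +1·90°
n=2: pose=(-6,-2,E); sL=50/13, sR=10; mL=-80/13, mR=-50/13; mL+mR=-10 → advance -1; mR−mL=30/13 → turn +1·90°
n=3: pose=(-7,-2,N); sL=8, sR=200/41; mL=128/41, mR=-8; mL+mR=-200/41 → advance -1; mR−mL=-456/41 → turn -1·90°
n=4: pose=(-7,-3,E); sL=100/17, sR=20; mL=-240/17, mR=-100/17; mL+mR=-20 → advance -1; mR−mL=140/17 → turn +1·90°
n=5: pose=(-8,-3,N); sL=200/17, sR=8; mL=64/17, mR=-200/17; mL+mR=-8 → advance -1; mR−mL=-264/17 → turn -1·90°
n=6: pose=(-8,-4,E); sL=10, sR=50; mL=-40, mR=-10; mL+mR=-50 → advance -1; mR−mL=30 → turn +1·90°
n=7: pose=(-9,-4,N); sL=200/13, sR=200/13; mL=0, mR=-200/13; mL+mR=-200/13 → advance -1; mR−mL=-200/13 → turn -1·90°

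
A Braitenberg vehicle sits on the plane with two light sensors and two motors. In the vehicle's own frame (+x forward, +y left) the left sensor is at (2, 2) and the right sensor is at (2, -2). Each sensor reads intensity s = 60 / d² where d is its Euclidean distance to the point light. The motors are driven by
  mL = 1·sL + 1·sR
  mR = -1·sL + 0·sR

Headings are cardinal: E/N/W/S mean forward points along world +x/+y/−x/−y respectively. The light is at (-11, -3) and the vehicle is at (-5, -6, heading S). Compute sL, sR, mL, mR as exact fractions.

left sensor world pos  = (-3, -8); dL² = 89
right sensor world pos = (-7, -8); dR² = 41
sL = 60/89 = 60/89
sR = 60/41 = 60/41
mL = 1·sL + 1·sR = 7800/3649
mR = -1·sL + 0·sR = -60/89

60/89 60/41 7800/3649 -60/89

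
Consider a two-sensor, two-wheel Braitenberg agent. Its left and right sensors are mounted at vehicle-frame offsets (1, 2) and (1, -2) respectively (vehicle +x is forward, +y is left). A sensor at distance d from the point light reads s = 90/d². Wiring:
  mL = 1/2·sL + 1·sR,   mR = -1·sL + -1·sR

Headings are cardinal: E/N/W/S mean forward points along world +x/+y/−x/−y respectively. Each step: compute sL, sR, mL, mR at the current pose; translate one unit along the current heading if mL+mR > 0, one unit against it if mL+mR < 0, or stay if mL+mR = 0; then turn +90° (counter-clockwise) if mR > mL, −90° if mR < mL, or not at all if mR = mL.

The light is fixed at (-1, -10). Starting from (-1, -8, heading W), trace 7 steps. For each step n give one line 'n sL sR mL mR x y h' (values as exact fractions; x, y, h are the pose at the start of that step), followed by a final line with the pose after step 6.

0 90 90/17 855/17 -1620/17 -1 -8 W
1 9 5 19/2 -14 0 -8 N
2 90/13 18 279/13 -324/13 0 -9 E
3 45/2 45/2 135/4 -45 -1 -9 S
4 90 90/17 855/17 -1620/17 -1 -8 W
5 9 5 19/2 -14 0 -8 N
6 90/13 18 279/13 -324/13 0 -9 E
final -1 -9 S

n=0: pose=(-1,-8,W); sL=90, sR=90/17; mL=855/17, mR=-1620/17; mL+mR=-45 → advance -1; mR−mL=-2475/17 → turn -1·90°
n=1: pose=(0,-8,N); sL=9, sR=5; mL=19/2, mR=-14; mL+mR=-9/2 → advance -1; mR−mL=-47/2 → turn -1·90°
n=2: pose=(0,-9,E); sL=90/13, sR=18; mL=279/13, mR=-324/13; mL+mR=-45/13 → advance -1; mR−mL=-603/13 → turn -1·90°
n=3: pose=(-1,-9,S); sL=45/2, sR=45/2; mL=135/4, mR=-45; mL+mR=-45/4 → advance -1; mR−mL=-315/4 → turn -1·90°
n=4: pose=(-1,-8,W); sL=90, sR=90/17; mL=855/17, mR=-1620/17; mL+mR=-45 → advance -1; mR−mL=-2475/17 → turn -1·90°
n=5: pose=(0,-8,N); sL=9, sR=5; mL=19/2, mR=-14; mL+mR=-9/2 → advance -1; mR−mL=-47/2 → turn -1·90°
n=6: pose=(0,-9,E); sL=90/13, sR=18; mL=279/13, mR=-324/13; mL+mR=-45/13 → advance -1; mR−mL=-603/13 → turn -1·90°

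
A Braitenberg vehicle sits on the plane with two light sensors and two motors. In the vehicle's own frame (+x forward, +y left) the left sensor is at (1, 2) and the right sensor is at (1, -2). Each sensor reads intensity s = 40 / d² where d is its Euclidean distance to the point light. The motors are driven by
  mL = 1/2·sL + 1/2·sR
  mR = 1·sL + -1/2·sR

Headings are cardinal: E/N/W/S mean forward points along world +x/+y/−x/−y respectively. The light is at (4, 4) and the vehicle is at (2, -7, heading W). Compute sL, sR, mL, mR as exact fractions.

left sensor world pos  = (1, -9); dL² = 178
right sensor world pos = (1, -5); dR² = 90
sL = 40/178 = 20/89
sR = 40/90 = 4/9
mL = 1/2·sL + 1/2·sR = 268/801
mR = 1·sL + -1/2·sR = 2/801

20/89 4/9 268/801 2/801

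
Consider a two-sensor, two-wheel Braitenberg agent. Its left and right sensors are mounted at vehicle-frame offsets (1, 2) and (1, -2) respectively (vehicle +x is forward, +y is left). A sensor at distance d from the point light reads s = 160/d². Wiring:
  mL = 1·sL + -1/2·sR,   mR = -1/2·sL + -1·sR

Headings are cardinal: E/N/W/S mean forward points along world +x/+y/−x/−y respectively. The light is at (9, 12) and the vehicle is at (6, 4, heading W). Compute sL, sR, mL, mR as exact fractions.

40/29 40/13 -60/377 -1420/377

left sensor world pos  = (5, 2); dL² = 116
right sensor world pos = (5, 6); dR² = 52
sL = 160/116 = 40/29
sR = 160/52 = 40/13
mL = 1·sL + -1/2·sR = -60/377
mR = -1/2·sL + -1·sR = -1420/377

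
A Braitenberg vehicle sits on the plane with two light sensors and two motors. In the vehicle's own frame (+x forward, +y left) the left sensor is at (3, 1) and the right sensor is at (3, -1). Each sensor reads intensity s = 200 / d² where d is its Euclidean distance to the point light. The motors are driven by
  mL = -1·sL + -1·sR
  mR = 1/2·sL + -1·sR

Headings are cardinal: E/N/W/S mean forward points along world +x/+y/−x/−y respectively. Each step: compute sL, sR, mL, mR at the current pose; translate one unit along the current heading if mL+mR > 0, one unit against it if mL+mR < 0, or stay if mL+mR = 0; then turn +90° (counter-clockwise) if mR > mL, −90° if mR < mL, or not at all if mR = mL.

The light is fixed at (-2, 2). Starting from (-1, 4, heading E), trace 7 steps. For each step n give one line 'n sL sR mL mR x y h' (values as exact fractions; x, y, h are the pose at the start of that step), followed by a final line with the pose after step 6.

0 8 200/17 -336/17 -132/17 -1 4 E
1 100/13 100/13 -200/13 -50/13 -2 4 N
2 200/9 200/13 -4400/117 -500/117 -2 3 W
3 25 50 -75 -75/2 -1 3 S
4 8 200/17 -336/17 -132/17 -1 4 E
5 100/13 100/13 -200/13 -50/13 -2 4 N
6 200/9 200/13 -4400/117 -500/117 -2 3 W
final -1 3 S

n=0: pose=(-1,4,E); sL=8, sR=200/17; mL=-336/17, mR=-132/17; mL+mR=-468/17 → advance -1; mR−mL=12 → turn +1·90°
n=1: pose=(-2,4,N); sL=100/13, sR=100/13; mL=-200/13, mR=-50/13; mL+mR=-250/13 → advance -1; mR−mL=150/13 → turn +1·90°
n=2: pose=(-2,3,W); sL=200/9, sR=200/13; mL=-4400/117, mR=-500/117; mL+mR=-4900/117 → advance -1; mR−mL=100/3 → turn +1·90°
n=3: pose=(-1,3,S); sL=25, sR=50; mL=-75, mR=-75/2; mL+mR=-225/2 → advance -1; mR−mL=75/2 → turn +1·90°
n=4: pose=(-1,4,E); sL=8, sR=200/17; mL=-336/17, mR=-132/17; mL+mR=-468/17 → advance -1; mR−mL=12 → turn +1·90°
n=5: pose=(-2,4,N); sL=100/13, sR=100/13; mL=-200/13, mR=-50/13; mL+mR=-250/13 → advance -1; mR−mL=150/13 → turn +1·90°
n=6: pose=(-2,3,W); sL=200/9, sR=200/13; mL=-4400/117, mR=-500/117; mL+mR=-4900/117 → advance -1; mR−mL=100/3 → turn +1·90°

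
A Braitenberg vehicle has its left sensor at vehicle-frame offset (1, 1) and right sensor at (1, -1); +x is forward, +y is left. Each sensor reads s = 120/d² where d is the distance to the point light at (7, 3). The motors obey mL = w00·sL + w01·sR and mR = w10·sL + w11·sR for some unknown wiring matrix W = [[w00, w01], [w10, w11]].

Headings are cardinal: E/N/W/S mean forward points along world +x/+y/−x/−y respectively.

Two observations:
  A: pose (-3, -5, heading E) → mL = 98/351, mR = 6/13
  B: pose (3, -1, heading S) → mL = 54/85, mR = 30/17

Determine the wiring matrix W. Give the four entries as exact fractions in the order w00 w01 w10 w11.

-1/2 1 1/2 0

obs A: pose=(-3,-5,E) → sL=12/13, sR=20/27, mL=98/351, mR=6/13
obs B: pose=(3,-1,S) → sL=60/17, sR=12/5, mL=54/85, mR=30/17
sensor matrix S = [[12/13, 20/27], [60/17, 12/5]]; det S = -3968/9945
solve [mL_A; mL_B] = S·[w00; w01] and [mR_A; mR_B] = S·[w10; w11]:
  w00 = -1/2, w01 = 1, w10 = 1/2, w11 = 0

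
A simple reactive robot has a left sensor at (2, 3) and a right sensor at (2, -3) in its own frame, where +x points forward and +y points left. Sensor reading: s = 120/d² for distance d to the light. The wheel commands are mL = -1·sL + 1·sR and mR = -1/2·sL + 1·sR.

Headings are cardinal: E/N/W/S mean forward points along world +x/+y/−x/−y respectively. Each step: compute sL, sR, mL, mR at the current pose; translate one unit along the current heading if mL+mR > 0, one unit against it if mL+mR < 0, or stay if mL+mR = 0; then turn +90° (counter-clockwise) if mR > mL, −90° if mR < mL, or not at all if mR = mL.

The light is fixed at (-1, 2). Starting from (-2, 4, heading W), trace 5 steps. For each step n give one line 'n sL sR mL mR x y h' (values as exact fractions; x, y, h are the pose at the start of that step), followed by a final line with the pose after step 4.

0 12 60/17 -144/17 -42/17 -2 4 W
1 40/3 40/3 0 20/3 -1 4 S
2 6 15 9 12 -1 3 E
3 120/13 24/5 -288/65 12/65 0 3 N
4 12 12 0 6 0 2 W
final -1 2 S

n=0: pose=(-2,4,W); sL=12, sR=60/17; mL=-144/17, mR=-42/17; mL+mR=-186/17 → advance -1; mR−mL=6 → turn +1·90°
n=1: pose=(-1,4,S); sL=40/3, sR=40/3; mL=0, mR=20/3; mL+mR=20/3 → advance +1; mR−mL=20/3 → turn +1·90°
n=2: pose=(-1,3,E); sL=6, sR=15; mL=9, mR=12; mL+mR=21 → advance +1; mR−mL=3 → turn +1·90°
n=3: pose=(0,3,N); sL=120/13, sR=24/5; mL=-288/65, mR=12/65; mL+mR=-276/65 → advance -1; mR−mL=60/13 → turn +1·90°
n=4: pose=(0,2,W); sL=12, sR=12; mL=0, mR=6; mL+mR=6 → advance +1; mR−mL=6 → turn +1·90°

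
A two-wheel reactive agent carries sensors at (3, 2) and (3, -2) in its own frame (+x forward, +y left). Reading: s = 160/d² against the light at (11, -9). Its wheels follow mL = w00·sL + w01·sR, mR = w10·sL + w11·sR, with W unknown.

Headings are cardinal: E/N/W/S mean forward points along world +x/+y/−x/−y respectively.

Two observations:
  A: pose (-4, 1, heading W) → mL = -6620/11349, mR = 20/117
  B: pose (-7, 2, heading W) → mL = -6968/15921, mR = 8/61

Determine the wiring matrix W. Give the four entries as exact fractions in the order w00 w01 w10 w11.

obs A: pose=(-4,1,W) → sL=40/97, sR=40/117, mL=-6620/11349, mR=20/117
obs B: pose=(-7,2,W) → sL=80/261, sR=16/61, mL=-6968/15921, mR=8/61
sensor matrix S = [[40/97, 40/117], [80/261, 16/61]]; det S = 609280/180687429
solve [mL_A; mL_B] = S·[w00; w01] and [mR_A; mR_B] = S·[w10; w11]:
  w00 = -1, w01 = -1/2, w10 = 0, w11 = 1/2

-1 -1/2 0 1/2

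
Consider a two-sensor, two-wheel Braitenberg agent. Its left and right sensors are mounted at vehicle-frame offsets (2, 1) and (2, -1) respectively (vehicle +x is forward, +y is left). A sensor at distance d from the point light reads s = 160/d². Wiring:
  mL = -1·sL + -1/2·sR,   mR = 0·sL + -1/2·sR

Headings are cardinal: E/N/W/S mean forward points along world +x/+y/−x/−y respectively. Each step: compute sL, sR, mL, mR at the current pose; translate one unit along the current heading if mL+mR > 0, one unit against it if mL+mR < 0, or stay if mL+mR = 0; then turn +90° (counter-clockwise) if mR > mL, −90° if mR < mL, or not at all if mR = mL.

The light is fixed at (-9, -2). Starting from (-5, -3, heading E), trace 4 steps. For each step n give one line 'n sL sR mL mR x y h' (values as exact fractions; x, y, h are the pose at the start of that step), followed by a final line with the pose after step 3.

0 40/9 4 -58/9 -2 -5 -3 E
1 32 160/17 -624/17 -80/17 -6 -3 N
2 16 80 -56 -40 -6 -4 W
3 160/41 32/5 -1456/205 -16/5 -5 -4 S
final -5 -3 E

n=0: pose=(-5,-3,E); sL=40/9, sR=4; mL=-58/9, mR=-2; mL+mR=-76/9 → advance -1; mR−mL=40/9 → turn +1·90°
n=1: pose=(-6,-3,N); sL=32, sR=160/17; mL=-624/17, mR=-80/17; mL+mR=-704/17 → advance -1; mR−mL=32 → turn +1·90°
n=2: pose=(-6,-4,W); sL=16, sR=80; mL=-56, mR=-40; mL+mR=-96 → advance -1; mR−mL=16 → turn +1·90°
n=3: pose=(-5,-4,S); sL=160/41, sR=32/5; mL=-1456/205, mR=-16/5; mL+mR=-2112/205 → advance -1; mR−mL=160/41 → turn +1·90°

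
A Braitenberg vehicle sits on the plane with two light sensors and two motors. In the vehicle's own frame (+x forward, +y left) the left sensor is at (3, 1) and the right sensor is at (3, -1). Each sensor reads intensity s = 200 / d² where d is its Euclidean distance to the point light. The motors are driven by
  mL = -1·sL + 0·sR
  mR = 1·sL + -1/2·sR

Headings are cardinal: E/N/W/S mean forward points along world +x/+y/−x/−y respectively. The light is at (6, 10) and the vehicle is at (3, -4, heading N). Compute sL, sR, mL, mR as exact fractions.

200/137 8/5 -200/137 452/685

left sensor world pos  = (2, -1); dL² = 137
right sensor world pos = (4, -1); dR² = 125
sL = 200/137 = 200/137
sR = 200/125 = 8/5
mL = -1·sL + 0·sR = -200/137
mR = 1·sL + -1/2·sR = 452/685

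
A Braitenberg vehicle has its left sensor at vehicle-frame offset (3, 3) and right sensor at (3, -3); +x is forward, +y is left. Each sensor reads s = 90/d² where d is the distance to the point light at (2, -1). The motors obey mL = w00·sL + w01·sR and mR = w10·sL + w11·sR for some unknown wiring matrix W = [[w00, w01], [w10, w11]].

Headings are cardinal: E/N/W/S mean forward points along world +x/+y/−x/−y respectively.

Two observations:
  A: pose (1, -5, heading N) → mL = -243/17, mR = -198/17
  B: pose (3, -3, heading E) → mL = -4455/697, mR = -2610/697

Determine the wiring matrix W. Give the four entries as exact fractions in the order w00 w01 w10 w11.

obs A: pose=(1,-5,N) → sL=90/17, sR=18, mL=-243/17, mR=-198/17
obs B: pose=(3,-3,E) → sL=90/17, sR=90/41, mL=-4455/697, mR=-2610/697
sensor matrix S = [[90/17, 18], [90/17, 90/41]]; det S = -58320/697
solve [mL_A; mL_B] = S·[w00; w01] and [mR_A; mR_B] = S·[w10; w11]:
  w00 = -1, w01 = -1/2, w10 = -1/2, w11 = -1/2

-1 -1/2 -1/2 -1/2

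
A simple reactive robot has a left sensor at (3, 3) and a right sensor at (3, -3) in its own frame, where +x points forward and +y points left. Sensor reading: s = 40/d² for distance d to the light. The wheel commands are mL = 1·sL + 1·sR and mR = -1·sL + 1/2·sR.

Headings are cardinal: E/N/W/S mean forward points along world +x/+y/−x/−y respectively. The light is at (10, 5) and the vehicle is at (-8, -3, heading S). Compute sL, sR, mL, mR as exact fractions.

left sensor world pos  = (-5, -6); dL² = 346
right sensor world pos = (-11, -6); dR² = 562
sL = 40/346 = 20/173
sR = 40/562 = 20/281
mL = 1·sL + 1·sR = 9080/48613
mR = -1·sL + 1/2·sR = -3890/48613

20/173 20/281 9080/48613 -3890/48613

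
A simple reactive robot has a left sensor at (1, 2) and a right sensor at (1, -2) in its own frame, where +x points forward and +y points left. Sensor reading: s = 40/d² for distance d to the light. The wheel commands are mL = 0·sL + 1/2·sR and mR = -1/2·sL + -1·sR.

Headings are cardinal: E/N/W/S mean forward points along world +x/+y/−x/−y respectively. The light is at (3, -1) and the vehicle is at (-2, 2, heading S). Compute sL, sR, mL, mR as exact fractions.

40/13 40/53 20/53 -1580/689

left sensor world pos  = (0, 1); dL² = 13
right sensor world pos = (-4, 1); dR² = 53
sL = 40/13 = 40/13
sR = 40/53 = 40/53
mL = 0·sL + 1/2·sR = 20/53
mR = -1/2·sL + -1·sR = -1580/689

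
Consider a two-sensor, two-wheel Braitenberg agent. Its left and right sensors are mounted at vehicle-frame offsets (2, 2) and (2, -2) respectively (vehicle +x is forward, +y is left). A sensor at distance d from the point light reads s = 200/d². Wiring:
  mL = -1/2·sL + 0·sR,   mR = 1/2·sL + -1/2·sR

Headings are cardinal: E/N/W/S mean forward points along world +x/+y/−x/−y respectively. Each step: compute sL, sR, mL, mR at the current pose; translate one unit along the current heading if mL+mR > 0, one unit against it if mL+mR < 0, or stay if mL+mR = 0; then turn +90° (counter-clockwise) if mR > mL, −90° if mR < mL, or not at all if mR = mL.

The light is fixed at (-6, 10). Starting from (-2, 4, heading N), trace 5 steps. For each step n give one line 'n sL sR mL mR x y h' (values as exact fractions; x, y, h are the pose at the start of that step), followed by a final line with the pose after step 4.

n=0: pose=(-2,4,N); sL=10, sR=50/13; mL=-5, mR=40/13; mL+mR=-25/13 → advance -1; mR−mL=105/13 → turn +1·90°
n=1: pose=(-2,3,W); sL=40/17, sR=200/29; mL=-20/17, mR=-1120/493; mL+mR=-100/29 → advance -1; mR−mL=-540/493 → turn -1·90°
n=2: pose=(-1,3,N); sL=100/17, sR=100/37; mL=-50/17, mR=1000/629; mL+mR=-50/37 → advance -1; mR−mL=2850/629 → turn +1·90°
n=3: pose=(-1,2,W); sL=200/109, sR=40/9; mL=-100/109, mR=-1280/981; mL+mR=-20/9 → advance -1; mR−mL=-380/981 → turn -1·90°
n=4: pose=(0,2,N); sL=50/13, sR=2; mL=-25/13, mR=12/13; mL+mR=-1 → advance -1; mR−mL=37/13 → turn +1·90°

0 10 50/13 -5 40/13 -2 4 N
1 40/17 200/29 -20/17 -1120/493 -2 3 W
2 100/17 100/37 -50/17 1000/629 -1 3 N
3 200/109 40/9 -100/109 -1280/981 -1 2 W
4 50/13 2 -25/13 12/13 0 2 N
final 0 1 W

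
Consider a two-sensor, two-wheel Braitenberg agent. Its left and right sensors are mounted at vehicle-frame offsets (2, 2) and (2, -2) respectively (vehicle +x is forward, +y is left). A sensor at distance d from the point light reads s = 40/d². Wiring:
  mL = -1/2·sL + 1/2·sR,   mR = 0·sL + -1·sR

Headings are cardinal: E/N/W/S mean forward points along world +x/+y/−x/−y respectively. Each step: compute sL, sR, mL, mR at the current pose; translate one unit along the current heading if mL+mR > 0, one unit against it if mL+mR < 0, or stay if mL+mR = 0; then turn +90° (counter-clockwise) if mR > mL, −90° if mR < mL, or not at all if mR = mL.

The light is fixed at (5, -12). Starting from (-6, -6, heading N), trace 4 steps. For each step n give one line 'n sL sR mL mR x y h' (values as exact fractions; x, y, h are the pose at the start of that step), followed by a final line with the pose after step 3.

0 40/233 8/29 352/6757 -8/29 -6 -6 N
1 4/13 4/9 8/117 -4/9 -6 -7 E
2 40/109 8/41 -384/4469 -8/41 -7 -7 S
3 10/53 2/13 -12/689 -2/13 -7 -6 W
final -6 -6 N

n=0: pose=(-6,-6,N); sL=40/233, sR=8/29; mL=352/6757, mR=-8/29; mL+mR=-1512/6757 → advance -1; mR−mL=-2216/6757 → turn -1·90°
n=1: pose=(-6,-7,E); sL=4/13, sR=4/9; mL=8/117, mR=-4/9; mL+mR=-44/117 → advance -1; mR−mL=-20/39 → turn -1·90°
n=2: pose=(-7,-7,S); sL=40/109, sR=8/41; mL=-384/4469, mR=-8/41; mL+mR=-1256/4469 → advance -1; mR−mL=-488/4469 → turn -1·90°
n=3: pose=(-7,-6,W); sL=10/53, sR=2/13; mL=-12/689, mR=-2/13; mL+mR=-118/689 → advance -1; mR−mL=-94/689 → turn -1·90°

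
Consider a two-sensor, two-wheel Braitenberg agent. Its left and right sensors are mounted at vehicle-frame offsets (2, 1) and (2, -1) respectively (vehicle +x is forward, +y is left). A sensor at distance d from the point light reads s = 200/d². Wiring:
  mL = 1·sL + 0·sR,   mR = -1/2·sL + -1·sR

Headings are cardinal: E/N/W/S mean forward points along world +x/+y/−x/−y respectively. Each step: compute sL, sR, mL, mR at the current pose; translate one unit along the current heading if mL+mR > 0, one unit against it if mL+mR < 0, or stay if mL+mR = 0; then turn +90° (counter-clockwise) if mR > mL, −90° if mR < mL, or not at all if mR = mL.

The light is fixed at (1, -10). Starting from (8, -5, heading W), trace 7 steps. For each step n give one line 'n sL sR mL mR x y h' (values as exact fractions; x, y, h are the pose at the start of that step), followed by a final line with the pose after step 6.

0 200/41 200/61 200/41 -14300/2501 8 -5 W
1 100/49 20/13 100/49 -1630/637 9 -5 N
2 8/5 200/109 8/5 -1436/545 9 -6 E
3 50/17 5 50/17 -110/17 8 -6 S
4 200/41 200/61 200/41 -14300/2501 8 -5 W
5 100/49 20/13 100/49 -1630/637 9 -5 N
6 8/5 200/109 8/5 -1436/545 9 -6 E
final 8 -6 S

n=0: pose=(8,-5,W); sL=200/41, sR=200/61; mL=200/41, mR=-14300/2501; mL+mR=-2100/2501 → advance -1; mR−mL=-26500/2501 → turn -1·90°
n=1: pose=(9,-5,N); sL=100/49, sR=20/13; mL=100/49, mR=-1630/637; mL+mR=-330/637 → advance -1; mR−mL=-2930/637 → turn -1·90°
n=2: pose=(9,-6,E); sL=8/5, sR=200/109; mL=8/5, mR=-1436/545; mL+mR=-564/545 → advance -1; mR−mL=-2308/545 → turn -1·90°
n=3: pose=(8,-6,S); sL=50/17, sR=5; mL=50/17, mR=-110/17; mL+mR=-60/17 → advance -1; mR−mL=-160/17 → turn -1·90°
n=4: pose=(8,-5,W); sL=200/41, sR=200/61; mL=200/41, mR=-14300/2501; mL+mR=-2100/2501 → advance -1; mR−mL=-26500/2501 → turn -1·90°
n=5: pose=(9,-5,N); sL=100/49, sR=20/13; mL=100/49, mR=-1630/637; mL+mR=-330/637 → advance -1; mR−mL=-2930/637 → turn -1·90°
n=6: pose=(9,-6,E); sL=8/5, sR=200/109; mL=8/5, mR=-1436/545; mL+mR=-564/545 → advance -1; mR−mL=-2308/545 → turn -1·90°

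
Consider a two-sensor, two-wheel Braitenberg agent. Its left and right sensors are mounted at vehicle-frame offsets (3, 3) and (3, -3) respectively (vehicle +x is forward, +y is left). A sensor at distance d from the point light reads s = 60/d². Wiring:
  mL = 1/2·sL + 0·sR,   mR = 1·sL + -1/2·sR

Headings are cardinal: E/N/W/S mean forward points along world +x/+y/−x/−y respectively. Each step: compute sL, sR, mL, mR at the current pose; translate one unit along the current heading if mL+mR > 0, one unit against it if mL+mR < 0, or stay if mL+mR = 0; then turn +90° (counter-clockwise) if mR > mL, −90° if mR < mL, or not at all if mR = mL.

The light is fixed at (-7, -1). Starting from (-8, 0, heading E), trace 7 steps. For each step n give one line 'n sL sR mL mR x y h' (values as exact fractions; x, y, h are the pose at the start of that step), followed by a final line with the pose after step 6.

0 3 15/2 3/2 -3/4 -8 0 E
1 60/13 60/13 30/13 30/13 -7 0 S
2 10/3 10/3 5/3 5/3 -7 -1 S
3 12/5 12/5 6/5 6/5 -7 -2 S
4 30/17 30/17 15/17 15/17 -7 -3 S
5 4/3 4/3 2/3 2/3 -7 -4 S
6 30/29 30/29 15/29 15/29 -7 -5 S
final -7 -6 S

n=0: pose=(-8,0,E); sL=3, sR=15/2; mL=3/2, mR=-3/4; mL+mR=3/4 → advance +1; mR−mL=-9/4 → turn -1·90°
n=1: pose=(-7,0,S); sL=60/13, sR=60/13; mL=30/13, mR=30/13; mL+mR=60/13 → advance +1; mR−mL=0 → turn +0·90°
n=2: pose=(-7,-1,S); sL=10/3, sR=10/3; mL=5/3, mR=5/3; mL+mR=10/3 → advance +1; mR−mL=0 → turn +0·90°
n=3: pose=(-7,-2,S); sL=12/5, sR=12/5; mL=6/5, mR=6/5; mL+mR=12/5 → advance +1; mR−mL=0 → turn +0·90°
n=4: pose=(-7,-3,S); sL=30/17, sR=30/17; mL=15/17, mR=15/17; mL+mR=30/17 → advance +1; mR−mL=0 → turn +0·90°
n=5: pose=(-7,-4,S); sL=4/3, sR=4/3; mL=2/3, mR=2/3; mL+mR=4/3 → advance +1; mR−mL=0 → turn +0·90°
n=6: pose=(-7,-5,S); sL=30/29, sR=30/29; mL=15/29, mR=15/29; mL+mR=30/29 → advance +1; mR−mL=0 → turn +0·90°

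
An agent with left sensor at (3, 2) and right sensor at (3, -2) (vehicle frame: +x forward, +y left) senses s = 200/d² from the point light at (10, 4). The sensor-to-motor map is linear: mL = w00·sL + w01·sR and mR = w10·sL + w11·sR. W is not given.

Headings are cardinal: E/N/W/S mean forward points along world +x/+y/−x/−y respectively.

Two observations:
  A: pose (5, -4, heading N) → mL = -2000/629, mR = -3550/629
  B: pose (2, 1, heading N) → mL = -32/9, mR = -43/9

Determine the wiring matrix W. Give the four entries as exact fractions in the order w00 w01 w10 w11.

1 -1 -1 -1/2

obs A: pose=(5,-4,N) → sL=100/37, sR=100/17, mL=-2000/629, mR=-3550/629
obs B: pose=(2,1,N) → sL=2, sR=50/9, mL=-32/9, mR=-43/9
sensor matrix S = [[100/37, 100/17], [2, 50/9]]; det S = 18400/5661
solve [mL_A; mL_B] = S·[w00; w01] and [mR_A; mR_B] = S·[w10; w11]:
  w00 = 1, w01 = -1, w10 = -1, w11 = -1/2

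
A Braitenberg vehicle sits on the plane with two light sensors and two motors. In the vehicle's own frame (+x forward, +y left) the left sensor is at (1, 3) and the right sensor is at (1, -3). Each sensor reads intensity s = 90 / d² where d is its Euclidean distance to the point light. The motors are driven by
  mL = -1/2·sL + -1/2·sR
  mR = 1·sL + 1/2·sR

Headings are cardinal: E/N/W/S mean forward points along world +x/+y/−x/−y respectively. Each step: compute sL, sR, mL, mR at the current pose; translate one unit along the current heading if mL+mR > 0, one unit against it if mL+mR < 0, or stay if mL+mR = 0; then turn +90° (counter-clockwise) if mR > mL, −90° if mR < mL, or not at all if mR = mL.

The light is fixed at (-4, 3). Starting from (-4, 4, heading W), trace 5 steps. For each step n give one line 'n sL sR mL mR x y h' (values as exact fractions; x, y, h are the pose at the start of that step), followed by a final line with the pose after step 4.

n=0: pose=(-4,4,W); sL=18, sR=90/17; mL=-198/17, mR=351/17; mL+mR=9 → advance +1; mR−mL=549/17 → turn +1·90°
n=1: pose=(-5,4,S); sL=45/2, sR=45/8; mL=-225/16, mR=405/16; mL+mR=45/4 → advance +1; mR−mL=315/8 → turn +1·90°
n=2: pose=(-5,3,E); sL=10, sR=10; mL=-10, mR=15; mL+mR=5 → advance +1; mR−mL=25 → turn +1·90°
n=3: pose=(-4,3,N); sL=9, sR=9; mL=-9, mR=27/2; mL+mR=9/2 → advance +1; mR−mL=45/2 → turn +1·90°
n=4: pose=(-4,4,W); sL=18, sR=90/17; mL=-198/17, mR=351/17; mL+mR=9 → advance +1; mR−mL=549/17 → turn +1·90°

0 18 90/17 -198/17 351/17 -4 4 W
1 45/2 45/8 -225/16 405/16 -5 4 S
2 10 10 -10 15 -5 3 E
3 9 9 -9 27/2 -4 3 N
4 18 90/17 -198/17 351/17 -4 4 W
final -5 4 S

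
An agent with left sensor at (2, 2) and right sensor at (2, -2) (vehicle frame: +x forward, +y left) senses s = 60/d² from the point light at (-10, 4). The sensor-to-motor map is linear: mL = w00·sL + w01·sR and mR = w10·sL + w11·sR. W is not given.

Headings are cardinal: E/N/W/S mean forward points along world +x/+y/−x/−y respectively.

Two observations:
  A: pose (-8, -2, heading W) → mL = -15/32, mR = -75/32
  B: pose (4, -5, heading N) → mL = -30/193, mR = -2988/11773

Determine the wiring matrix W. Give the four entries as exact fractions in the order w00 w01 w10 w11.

-1/2 0 -1/2 -1/2

obs A: pose=(-8,-2,W) → sL=15/16, sR=15/4, mL=-15/32, mR=-75/32
obs B: pose=(4,-5,N) → sL=60/193, sR=12/61, mL=-30/193, mR=-2988/11773
sensor matrix S = [[15/16, 15/4], [60/193, 12/61]]; det S = -46215/47092
solve [mL_A; mL_B] = S·[w00; w01] and [mR_A; mR_B] = S·[w10; w11]:
  w00 = -1/2, w01 = 0, w10 = -1/2, w11 = -1/2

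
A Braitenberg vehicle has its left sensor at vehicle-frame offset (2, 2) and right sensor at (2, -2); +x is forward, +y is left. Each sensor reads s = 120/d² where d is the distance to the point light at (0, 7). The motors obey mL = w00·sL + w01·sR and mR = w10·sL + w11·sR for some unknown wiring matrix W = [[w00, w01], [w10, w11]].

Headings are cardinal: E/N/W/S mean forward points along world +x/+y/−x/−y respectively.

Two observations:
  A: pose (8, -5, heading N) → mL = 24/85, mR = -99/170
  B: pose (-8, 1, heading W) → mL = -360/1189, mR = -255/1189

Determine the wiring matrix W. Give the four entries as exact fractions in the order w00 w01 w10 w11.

obs A: pose=(8,-5,N) → sL=15/17, sR=3/5, mL=24/85, mR=-99/170
obs B: pose=(-8,1,W) → sL=30/41, sR=30/29, mL=-360/1189, mR=-255/1189
sensor matrix S = [[15/17, 3/5], [30/41, 30/29]]; det S = 9576/20213
solve [mL_A; mL_B] = S·[w00; w01] and [mR_A; mR_B] = S·[w10; w11]:
  w00 = 1, w01 = -1, w10 = -1, w11 = 1/2

1 -1 -1 1/2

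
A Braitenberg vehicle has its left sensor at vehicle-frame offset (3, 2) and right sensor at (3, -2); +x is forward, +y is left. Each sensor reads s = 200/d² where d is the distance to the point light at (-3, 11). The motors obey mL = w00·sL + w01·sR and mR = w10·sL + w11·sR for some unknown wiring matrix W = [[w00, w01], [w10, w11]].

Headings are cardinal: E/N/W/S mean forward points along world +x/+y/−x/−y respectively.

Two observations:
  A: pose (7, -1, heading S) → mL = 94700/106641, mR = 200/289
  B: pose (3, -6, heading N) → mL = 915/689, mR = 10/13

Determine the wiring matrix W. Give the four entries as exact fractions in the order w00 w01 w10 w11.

1 1/2 0 1

obs A: pose=(7,-1,S) → sL=200/369, sR=200/289, mL=94700/106641, mR=200/289
obs B: pose=(3,-6,N) → sL=50/53, sR=10/13, mL=915/689, mR=10/13
sensor matrix S = [[200/369, 200/289], [50/53, 10/13]]; det S = -17336000/73475649
solve [mL_A; mL_B] = S·[w00; w01] and [mR_A; mR_B] = S·[w10; w11]:
  w00 = 1, w01 = 1/2, w10 = 0, w11 = 1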